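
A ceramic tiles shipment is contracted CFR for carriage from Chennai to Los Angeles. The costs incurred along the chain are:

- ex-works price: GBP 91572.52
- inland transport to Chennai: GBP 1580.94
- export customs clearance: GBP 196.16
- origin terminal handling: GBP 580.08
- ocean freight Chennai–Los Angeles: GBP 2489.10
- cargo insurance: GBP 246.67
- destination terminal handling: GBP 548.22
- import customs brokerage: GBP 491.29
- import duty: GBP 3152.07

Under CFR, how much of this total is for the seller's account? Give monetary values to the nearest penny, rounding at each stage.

CFR: the seller pays costs through ocean freight to the destination port, but not insurance.
Seller's account: goods 91572.52 + inland to port 1580.94 + export clearance 196.16 + origin terminal 580.08 + freight 2489.10 = 96418.80
Buyer's account: insurance 246.67 + destination terminal 548.22 + brokerage 491.29 + duty 3152.07 = 4438.25

Seller's account: GBP 96418.80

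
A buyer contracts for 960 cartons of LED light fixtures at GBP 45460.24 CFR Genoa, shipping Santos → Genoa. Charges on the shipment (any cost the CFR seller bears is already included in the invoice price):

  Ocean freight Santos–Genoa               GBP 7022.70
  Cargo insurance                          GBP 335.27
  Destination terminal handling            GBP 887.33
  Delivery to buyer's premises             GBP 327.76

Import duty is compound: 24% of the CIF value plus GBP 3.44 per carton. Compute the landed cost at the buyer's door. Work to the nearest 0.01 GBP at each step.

CFR: the seller pays costs through ocean freight to the destination port, but not insurance.
Already in the invoice (seller's account under CFR): freight — exclude.
CIF value = CFR price + insurance = 45460.24 + 335.27 = 45795.51
Ad valorem component: 45795.51 × 24% = 10990.92
Specific component: 960 × 3.44 = 3302.40
Import duty = 10990.92 + 3302.40 = 14293.32
Buyer bears: insurance 335.27 + destination terminal 887.33 + delivery 327.76 + duty 14293.32 = 15843.68
Landed cost = invoice 45460.24 + 15843.68 = 61303.92

Total landed cost: GBP 61303.92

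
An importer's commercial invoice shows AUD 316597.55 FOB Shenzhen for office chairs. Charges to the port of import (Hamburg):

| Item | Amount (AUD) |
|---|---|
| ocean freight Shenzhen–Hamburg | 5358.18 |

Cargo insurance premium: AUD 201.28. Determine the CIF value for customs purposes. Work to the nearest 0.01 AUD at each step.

CIF = FOB price + freight + insurance
CIF = 316597.55 + 5358.18 + 201.28 = 322157.01

CIF value: AUD 322157.01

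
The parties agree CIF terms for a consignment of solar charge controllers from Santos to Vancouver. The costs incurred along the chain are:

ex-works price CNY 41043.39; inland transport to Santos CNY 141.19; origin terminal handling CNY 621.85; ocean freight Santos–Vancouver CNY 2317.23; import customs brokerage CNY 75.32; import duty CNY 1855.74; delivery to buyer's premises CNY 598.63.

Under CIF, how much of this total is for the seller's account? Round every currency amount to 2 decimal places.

CIF: the seller pays costs through ocean freight and marine insurance to the destination port.
Seller's account: goods 41043.39 + inland to port 141.19 + origin terminal 621.85 + freight 2317.23 = 44123.66
Buyer's account: brokerage 75.32 + duty 1855.74 + delivery 598.63 = 2529.69

Seller's account: CNY 44123.66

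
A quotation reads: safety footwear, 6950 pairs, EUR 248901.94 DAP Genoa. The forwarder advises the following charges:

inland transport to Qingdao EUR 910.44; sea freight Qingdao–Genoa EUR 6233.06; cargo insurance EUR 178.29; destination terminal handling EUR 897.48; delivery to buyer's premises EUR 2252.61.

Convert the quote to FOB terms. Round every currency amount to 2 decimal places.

Not relevant to the conversion: inland to port — on the seller under both DAP and FOB; already in the DAP price and stays in the FOB price.
From DAP to FOB, the seller no longer bears: freight, insurance, destination terminal, delivery.
FOB price = 248901.94 − 6233.06 − 178.29 − 897.48 − 2252.61 = 239340.50

FOB price: EUR 239340.50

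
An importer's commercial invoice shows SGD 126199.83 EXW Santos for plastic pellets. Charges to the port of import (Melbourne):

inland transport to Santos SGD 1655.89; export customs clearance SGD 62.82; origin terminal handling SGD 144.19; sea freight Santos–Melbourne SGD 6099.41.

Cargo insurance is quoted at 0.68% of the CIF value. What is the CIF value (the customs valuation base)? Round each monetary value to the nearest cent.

CIF value: SGD 135080.69

Let C be the CIF value. C = EXW price + pre-shipment costs + freight + 0.68% × C
C − 0.68% × C = 126199.83 + 1655.89 + 62.82 + 144.19 + 6099.41
0.9932 × C = 134162.14
C = 134162.14 / 0.9932 = 135080.69
Insurance premium = 0.68% × 135080.69 = 918.55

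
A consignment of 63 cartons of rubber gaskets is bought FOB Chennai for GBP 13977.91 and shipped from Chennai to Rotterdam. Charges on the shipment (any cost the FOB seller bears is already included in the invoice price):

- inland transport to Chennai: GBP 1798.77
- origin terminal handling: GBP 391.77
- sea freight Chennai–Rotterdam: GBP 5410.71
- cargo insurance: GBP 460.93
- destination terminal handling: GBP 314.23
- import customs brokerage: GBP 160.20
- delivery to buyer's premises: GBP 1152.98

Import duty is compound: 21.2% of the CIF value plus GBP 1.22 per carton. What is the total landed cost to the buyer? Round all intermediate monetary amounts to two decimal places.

FOB: the seller bears costs until goods are on board at the origin port; the buyer bears freight, insurance and all costs thereafter.
Already in the invoice (seller's account under FOB): inland to port, origin terminal — exclude.
CIF value = FOB price + freight + insurance = 13977.91 + 5410.71 + 460.93 = 19849.55
Ad valorem component: 19849.55 × 21.2% = 4208.10
Specific component: 63 × 1.22 = 76.86
Import duty = 4208.10 + 76.86 = 4284.96
Buyer bears: freight 5410.71 + insurance 460.93 + destination terminal 314.23 + brokerage 160.20 + delivery 1152.98 + duty 4284.96 = 11784.01
Landed cost = invoice 13977.91 + 11784.01 = 25761.92

Total landed cost: GBP 25761.92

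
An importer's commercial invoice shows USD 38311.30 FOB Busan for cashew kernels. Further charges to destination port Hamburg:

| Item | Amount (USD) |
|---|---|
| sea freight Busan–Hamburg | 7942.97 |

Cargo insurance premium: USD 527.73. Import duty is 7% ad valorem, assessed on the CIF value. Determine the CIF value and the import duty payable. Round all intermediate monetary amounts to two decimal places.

CIF = FOB price + freight + insurance
CIF = 38311.30 + 7942.97 + 527.73 = 46782.00
Import duty = 46782.00 × 7% = 3274.74

CIF value: USD 46782.00; import duty: USD 3274.74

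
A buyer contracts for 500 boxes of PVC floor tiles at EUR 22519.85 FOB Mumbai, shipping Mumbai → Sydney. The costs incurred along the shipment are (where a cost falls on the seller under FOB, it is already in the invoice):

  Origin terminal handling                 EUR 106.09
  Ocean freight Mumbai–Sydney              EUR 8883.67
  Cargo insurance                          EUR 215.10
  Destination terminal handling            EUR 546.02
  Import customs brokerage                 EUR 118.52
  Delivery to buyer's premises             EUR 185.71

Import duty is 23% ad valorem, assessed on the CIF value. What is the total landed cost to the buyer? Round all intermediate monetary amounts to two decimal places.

FOB: the seller bears costs until goods are on board at the origin port; the buyer bears freight, insurance and all costs thereafter.
Already in the invoice (seller's account under FOB): origin terminal — exclude.
CIF value = FOB price + freight + insurance = 22519.85 + 8883.67 + 215.10 = 31618.62
Import duty = 31618.62 × 23% = 7272.28
Buyer bears: freight 8883.67 + insurance 215.10 + destination terminal 546.02 + brokerage 118.52 + delivery 185.71 + duty 7272.28 = 17221.30
Landed cost = invoice 22519.85 + 17221.30 = 39741.15

Total landed cost: EUR 39741.15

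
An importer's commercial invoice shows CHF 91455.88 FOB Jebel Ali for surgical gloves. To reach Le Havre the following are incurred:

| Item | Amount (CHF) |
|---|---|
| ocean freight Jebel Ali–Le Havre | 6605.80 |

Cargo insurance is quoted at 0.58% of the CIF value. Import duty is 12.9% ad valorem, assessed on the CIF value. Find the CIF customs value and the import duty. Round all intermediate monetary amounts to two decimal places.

Let C be the CIF value. C = FOB price + freight + 0.58% × C
C − 0.58% × C = 91455.88 + 6605.80
0.9942 × C = 98061.68
C = 98061.68 / 0.9942 = 98633.76
Insurance premium = 0.58% × 98633.76 = 572.08
Import duty = 98633.76 × 12.9% = 12723.76

CIF value: CHF 98633.76; import duty: CHF 12723.76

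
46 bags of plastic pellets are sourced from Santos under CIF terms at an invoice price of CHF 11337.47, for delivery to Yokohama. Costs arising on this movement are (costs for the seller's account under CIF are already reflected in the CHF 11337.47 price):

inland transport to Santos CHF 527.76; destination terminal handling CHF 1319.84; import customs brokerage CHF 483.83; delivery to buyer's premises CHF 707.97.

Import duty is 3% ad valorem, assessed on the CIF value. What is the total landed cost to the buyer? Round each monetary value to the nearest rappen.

CIF: the seller pays costs through ocean freight and marine insurance to the destination port.
Already in the invoice (seller's account under CIF): inland to port — exclude.
The CIF price already equals the CIF value: 11337.47
Import duty = 11337.47 × 3% = 340.12
Buyer bears: destination terminal 1319.84 + brokerage 483.83 + delivery 707.97 + duty 340.12 = 2851.76
Landed cost = invoice 11337.47 + 2851.76 = 14189.23

Total landed cost: CHF 14189.23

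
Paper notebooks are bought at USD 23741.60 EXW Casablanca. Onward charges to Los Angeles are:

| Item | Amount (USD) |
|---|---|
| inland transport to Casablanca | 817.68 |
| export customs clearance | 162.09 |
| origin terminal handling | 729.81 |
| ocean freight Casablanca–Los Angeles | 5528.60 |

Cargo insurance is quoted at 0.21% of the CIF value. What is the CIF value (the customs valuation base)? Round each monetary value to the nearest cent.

Let C be the CIF value. C = EXW price + pre-shipment costs + freight + 0.21% × C
C − 0.21% × C = 23741.60 + 817.68 + 162.09 + 729.81 + 5528.60
0.9979 × C = 30979.78
C = 30979.78 / 0.9979 = 31044.97
Insurance premium = 0.21% × 31044.97 = 65.19

CIF value: USD 31044.97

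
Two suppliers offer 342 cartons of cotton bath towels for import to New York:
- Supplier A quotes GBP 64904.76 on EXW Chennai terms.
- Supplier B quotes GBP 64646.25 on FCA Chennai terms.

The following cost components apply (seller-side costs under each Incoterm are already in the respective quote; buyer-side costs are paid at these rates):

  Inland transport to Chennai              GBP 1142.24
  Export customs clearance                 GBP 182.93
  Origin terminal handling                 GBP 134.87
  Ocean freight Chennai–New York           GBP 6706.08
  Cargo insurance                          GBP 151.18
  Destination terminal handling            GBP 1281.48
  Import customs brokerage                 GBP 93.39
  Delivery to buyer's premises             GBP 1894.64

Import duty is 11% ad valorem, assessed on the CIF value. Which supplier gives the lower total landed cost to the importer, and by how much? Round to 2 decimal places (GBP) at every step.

Supplier B is cheaper by GBP 1757.89

Supplier A (EXW):
CIF value = EXW price + inland to port + export clearance + origin terminal + freight + insurance = 64904.76 + 1142.24 + 182.93 + 134.87 + 6706.08 + 151.18 = 73222.06
Import duty = 73222.06 × 11% = 8054.43
Buyer bears (A): 1142.24 + 182.93 + 134.87 + 6706.08 + 151.18 + 1281.48 + 93.39 + 1894.64 = 11586.81
Landed cost (A) = invoice 64904.76 + 11586.81 + duty 8054.43 = 84546.00
Supplier B (FCA):
CIF value = FCA price + origin terminal + freight + insurance = 64646.25 + 134.87 + 6706.08 + 151.18 = 71638.38
Import duty = 71638.38 × 11% = 7880.22
Buyer bears (B): 134.87 + 6706.08 + 151.18 + 1281.48 + 93.39 + 1894.64 = 10261.64
Landed cost (B) = invoice 64646.25 + 10261.64 + duty 7880.22 = 82788.11
Difference = |84546.00 − 82788.11| = 1757.89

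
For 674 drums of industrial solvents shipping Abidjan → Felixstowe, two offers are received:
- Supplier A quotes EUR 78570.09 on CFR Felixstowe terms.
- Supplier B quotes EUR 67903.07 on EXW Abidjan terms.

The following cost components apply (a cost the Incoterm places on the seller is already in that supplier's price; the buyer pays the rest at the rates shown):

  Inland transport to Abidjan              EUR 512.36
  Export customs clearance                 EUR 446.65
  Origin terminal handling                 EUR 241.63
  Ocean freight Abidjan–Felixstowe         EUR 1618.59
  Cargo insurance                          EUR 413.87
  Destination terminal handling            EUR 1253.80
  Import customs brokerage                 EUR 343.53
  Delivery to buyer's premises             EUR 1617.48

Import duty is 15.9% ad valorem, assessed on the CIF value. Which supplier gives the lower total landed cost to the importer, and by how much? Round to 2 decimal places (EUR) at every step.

Supplier B is cheaper by EUR 9095.59

Supplier A (CFR):
CIF value = CFR price + insurance = 78570.09 + 413.87 = 78983.96
Import duty = 78983.96 × 15.9% = 12558.45
Buyer bears (A): 413.87 + 1253.80 + 343.53 + 1617.48 = 3628.68
Landed cost (A) = invoice 78570.09 + 3628.68 + duty 12558.45 = 94757.22
Supplier B (EXW):
CIF value = EXW price + inland to port + export clearance + origin terminal + freight + insurance = 67903.07 + 512.36 + 446.65 + 241.63 + 1618.59 + 413.87 = 71136.17
Import duty = 71136.17 × 15.9% = 11310.65
Buyer bears (B): 512.36 + 446.65 + 241.63 + 1618.59 + 413.87 + 1253.80 + 343.53 + 1617.48 = 6447.91
Landed cost (B) = invoice 67903.07 + 6447.91 + duty 11310.65 = 85661.63
Difference = |94757.22 − 85661.63| = 9095.59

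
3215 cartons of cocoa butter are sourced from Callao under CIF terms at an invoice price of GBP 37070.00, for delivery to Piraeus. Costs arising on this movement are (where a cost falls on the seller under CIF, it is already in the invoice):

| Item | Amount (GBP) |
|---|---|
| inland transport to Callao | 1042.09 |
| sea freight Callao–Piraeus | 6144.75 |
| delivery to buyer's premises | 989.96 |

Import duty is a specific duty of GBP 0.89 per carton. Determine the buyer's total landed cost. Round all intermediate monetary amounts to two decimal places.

Total landed cost: GBP 40921.31

CIF: the seller pays costs through ocean freight and marine insurance to the destination port.
Already in the invoice (seller's account under CIF): inland to port, freight — exclude.
The CIF price already equals the CIF value: 37070.00
Import duty = 3215 × 0.89 = 2861.35
Buyer bears: delivery 989.96 + duty 2861.35 = 3851.31
Landed cost = invoice 37070.00 + 3851.31 = 40921.31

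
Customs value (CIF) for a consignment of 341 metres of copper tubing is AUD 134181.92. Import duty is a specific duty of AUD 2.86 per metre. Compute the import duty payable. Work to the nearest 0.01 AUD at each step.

Import duty = 341 × 2.86 = 975.26

Import duty: AUD 975.26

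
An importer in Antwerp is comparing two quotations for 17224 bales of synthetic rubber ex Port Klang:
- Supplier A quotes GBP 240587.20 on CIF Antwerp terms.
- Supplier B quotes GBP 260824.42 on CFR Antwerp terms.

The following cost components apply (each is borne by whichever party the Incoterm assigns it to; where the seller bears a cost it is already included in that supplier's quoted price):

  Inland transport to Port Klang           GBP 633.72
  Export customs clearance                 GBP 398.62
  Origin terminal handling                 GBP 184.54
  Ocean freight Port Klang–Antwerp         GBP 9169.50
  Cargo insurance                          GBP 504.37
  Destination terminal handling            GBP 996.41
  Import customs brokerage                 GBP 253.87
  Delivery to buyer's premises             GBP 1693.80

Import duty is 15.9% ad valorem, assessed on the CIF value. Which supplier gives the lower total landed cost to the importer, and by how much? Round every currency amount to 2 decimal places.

Supplier A (CIF):
The CIF price already equals the CIF value: 240587.20
Import duty = 240587.20 × 15.9% = 38253.36
Buyer bears (A): 996.41 + 253.87 + 1693.80 = 2944.08
Landed cost (A) = invoice 240587.20 + 2944.08 + duty 38253.36 = 281784.64
Supplier B (CFR):
CIF value = CFR price + insurance = 260824.42 + 504.37 = 261328.79
Import duty = 261328.79 × 15.9% = 41551.28
Buyer bears (B): 504.37 + 996.41 + 253.87 + 1693.80 = 3448.45
Landed cost (B) = invoice 260824.42 + 3448.45 + duty 41551.28 = 305824.15
Difference = |281784.64 − 305824.15| = 24039.51

Supplier A is cheaper by GBP 24039.51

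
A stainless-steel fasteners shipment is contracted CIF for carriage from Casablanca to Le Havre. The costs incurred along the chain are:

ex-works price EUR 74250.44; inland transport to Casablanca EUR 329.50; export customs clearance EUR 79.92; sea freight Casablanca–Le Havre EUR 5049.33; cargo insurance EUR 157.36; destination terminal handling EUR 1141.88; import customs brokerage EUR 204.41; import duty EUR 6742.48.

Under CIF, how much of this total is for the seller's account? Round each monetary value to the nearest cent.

Seller's account: EUR 79866.55

CIF: the seller pays costs through ocean freight and marine insurance to the destination port.
Seller's account: goods 74250.44 + inland to port 329.50 + export clearance 79.92 + freight 5049.33 + insurance 157.36 = 79866.55
Buyer's account: destination terminal 1141.88 + brokerage 204.41 + duty 6742.48 = 8088.77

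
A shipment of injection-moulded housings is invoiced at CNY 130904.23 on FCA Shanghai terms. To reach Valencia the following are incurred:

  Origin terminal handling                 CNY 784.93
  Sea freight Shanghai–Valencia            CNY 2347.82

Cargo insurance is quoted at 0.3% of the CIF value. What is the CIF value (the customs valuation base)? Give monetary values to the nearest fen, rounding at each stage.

Let C be the CIF value. C = FCA price + pre-shipment costs + freight + 0.3% × C
C − 0.3% × C = 130904.23 + 784.93 + 2347.82
0.997 × C = 134036.98
C = 134036.98 / 0.997 = 134440.30
Insurance premium = 0.3% × 134440.30 = 403.32

CIF value: CNY 134440.30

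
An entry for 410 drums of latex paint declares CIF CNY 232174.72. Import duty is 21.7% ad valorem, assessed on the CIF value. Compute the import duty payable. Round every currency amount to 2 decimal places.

Import duty = 232174.72 × 21.7% = 50381.91

Import duty: CNY 50381.91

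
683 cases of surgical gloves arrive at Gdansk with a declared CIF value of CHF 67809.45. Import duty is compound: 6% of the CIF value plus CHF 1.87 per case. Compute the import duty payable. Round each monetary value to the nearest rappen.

Import duty: CHF 5345.78

Ad valorem component: 67809.45 × 6% = 4068.57
Specific component: 683 × 1.87 = 1277.21
Import duty = 4068.57 + 1277.21 = 5345.78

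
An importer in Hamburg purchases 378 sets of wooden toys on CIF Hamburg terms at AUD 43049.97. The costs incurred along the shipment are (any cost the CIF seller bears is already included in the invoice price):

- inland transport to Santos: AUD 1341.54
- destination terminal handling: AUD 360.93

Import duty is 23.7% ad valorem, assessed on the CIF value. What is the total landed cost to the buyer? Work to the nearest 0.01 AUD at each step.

CIF: the seller pays costs through ocean freight and marine insurance to the destination port.
Already in the invoice (seller's account under CIF): inland to port — exclude.
The CIF price already equals the CIF value: 43049.97
Import duty = 43049.97 × 23.7% = 10202.84
Buyer bears: destination terminal 360.93 + duty 10202.84 = 10563.77
Landed cost = invoice 43049.97 + 10563.77 = 53613.74

Total landed cost: AUD 53613.74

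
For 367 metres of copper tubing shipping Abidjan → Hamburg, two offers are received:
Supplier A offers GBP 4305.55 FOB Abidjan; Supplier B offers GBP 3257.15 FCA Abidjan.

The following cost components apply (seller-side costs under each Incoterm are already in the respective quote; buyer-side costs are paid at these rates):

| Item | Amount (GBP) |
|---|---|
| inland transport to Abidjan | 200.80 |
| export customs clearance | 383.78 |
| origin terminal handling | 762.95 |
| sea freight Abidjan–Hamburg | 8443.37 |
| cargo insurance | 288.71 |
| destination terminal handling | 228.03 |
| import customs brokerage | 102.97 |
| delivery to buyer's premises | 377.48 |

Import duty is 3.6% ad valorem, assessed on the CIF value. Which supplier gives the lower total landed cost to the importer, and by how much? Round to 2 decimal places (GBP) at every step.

Supplier B is cheaper by GBP 295.72

Supplier A (FOB):
CIF value = FOB price + freight + insurance = 4305.55 + 8443.37 + 288.71 = 13037.63
Import duty = 13037.63 × 3.6% = 469.35
Buyer bears (A): 8443.37 + 288.71 + 228.03 + 102.97 + 377.48 = 9440.56
Landed cost (A) = invoice 4305.55 + 9440.56 + duty 469.35 = 14215.46
Supplier B (FCA):
CIF value = FCA price + origin terminal + freight + insurance = 3257.15 + 762.95 + 8443.37 + 288.71 = 12752.18
Import duty = 12752.18 × 3.6% = 459.08
Buyer bears (B): 762.95 + 8443.37 + 288.71 + 228.03 + 102.97 + 377.48 = 10203.51
Landed cost (B) = invoice 3257.15 + 10203.51 + duty 459.08 = 13919.74
Difference = |14215.46 − 13919.74| = 295.72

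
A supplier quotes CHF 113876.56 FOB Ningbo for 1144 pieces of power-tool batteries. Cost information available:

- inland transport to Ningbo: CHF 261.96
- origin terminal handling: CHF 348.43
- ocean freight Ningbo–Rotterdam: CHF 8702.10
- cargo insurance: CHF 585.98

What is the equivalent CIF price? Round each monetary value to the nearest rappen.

CIF price: CHF 123164.64

Not relevant to the conversion: origin terminal, inland to port — on the seller under both FOB and CIF; already in the FOB price and stays in the CIF price.
From FOB to CIF, the seller additionally bears: freight, insurance.
CIF price = 113876.56 + 8702.10 + 585.98 = 123164.64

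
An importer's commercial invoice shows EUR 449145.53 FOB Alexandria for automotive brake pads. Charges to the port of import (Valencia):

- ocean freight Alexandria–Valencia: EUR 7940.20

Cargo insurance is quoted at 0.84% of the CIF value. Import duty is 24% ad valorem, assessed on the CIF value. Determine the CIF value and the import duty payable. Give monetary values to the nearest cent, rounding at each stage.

CIF value: EUR 460957.78; import duty: EUR 110629.87

Let C be the CIF value. C = FOB price + freight + 0.84% × C
C − 0.84% × C = 449145.53 + 7940.20
0.9916 × C = 457085.73
C = 457085.73 / 0.9916 = 460957.78
Insurance premium = 0.84% × 460957.78 = 3872.05
Import duty = 460957.78 × 24% = 110629.87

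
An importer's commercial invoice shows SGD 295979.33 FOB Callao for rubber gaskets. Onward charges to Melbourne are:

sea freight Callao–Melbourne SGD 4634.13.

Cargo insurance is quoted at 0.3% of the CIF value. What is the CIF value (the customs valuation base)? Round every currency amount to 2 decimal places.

Let C be the CIF value. C = FOB price + freight + 0.3% × C
C − 0.3% × C = 295979.33 + 4634.13
0.997 × C = 300613.46
C = 300613.46 / 0.997 = 301518.01
Insurance premium = 0.3% × 301518.01 = 904.55

CIF value: SGD 301518.01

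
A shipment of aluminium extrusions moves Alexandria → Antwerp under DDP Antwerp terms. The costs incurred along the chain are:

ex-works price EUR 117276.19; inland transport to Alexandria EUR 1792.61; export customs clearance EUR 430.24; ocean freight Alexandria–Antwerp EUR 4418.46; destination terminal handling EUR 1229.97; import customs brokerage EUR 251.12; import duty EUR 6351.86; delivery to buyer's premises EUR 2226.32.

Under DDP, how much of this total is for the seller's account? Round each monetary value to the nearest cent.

DDP: the seller bears all costs including import duty.
Seller's account: goods 117276.19 + inland to port 1792.61 + export clearance 430.24 + freight 4418.46 + destination terminal 1229.97 + brokerage 251.12 + duty 6351.86 + delivery 2226.32 = 133976.77
Buyer's account: 0.00

Seller's account: EUR 133976.77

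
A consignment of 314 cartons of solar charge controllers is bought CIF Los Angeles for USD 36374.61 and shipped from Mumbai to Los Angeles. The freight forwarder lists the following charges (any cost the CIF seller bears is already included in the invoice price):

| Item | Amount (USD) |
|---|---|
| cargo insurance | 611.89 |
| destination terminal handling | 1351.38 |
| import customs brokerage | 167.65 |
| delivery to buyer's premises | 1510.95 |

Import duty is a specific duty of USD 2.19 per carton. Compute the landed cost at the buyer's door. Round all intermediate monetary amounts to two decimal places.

Total landed cost: USD 40092.25

CIF: the seller pays costs through ocean freight and marine insurance to the destination port.
Already in the invoice (seller's account under CIF): insurance — exclude.
The CIF price already equals the CIF value: 36374.61
Import duty = 314 × 2.19 = 687.66
Buyer bears: destination terminal 1351.38 + brokerage 167.65 + delivery 1510.95 + duty 687.66 = 3717.64
Landed cost = invoice 36374.61 + 3717.64 = 40092.25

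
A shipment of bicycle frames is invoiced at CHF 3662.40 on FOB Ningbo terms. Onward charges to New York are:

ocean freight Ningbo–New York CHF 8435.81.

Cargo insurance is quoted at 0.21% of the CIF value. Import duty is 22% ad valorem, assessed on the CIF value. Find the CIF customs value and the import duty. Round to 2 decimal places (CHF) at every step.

CIF value: CHF 12123.67; import duty: CHF 2667.21

Let C be the CIF value. C = FOB price + freight + 0.21% × C
C − 0.21% × C = 3662.40 + 8435.81
0.9979 × C = 12098.21
C = 12098.21 / 0.9979 = 12123.67
Insurance premium = 0.21% × 12123.67 = 25.46
Import duty = 12123.67 × 22% = 2667.21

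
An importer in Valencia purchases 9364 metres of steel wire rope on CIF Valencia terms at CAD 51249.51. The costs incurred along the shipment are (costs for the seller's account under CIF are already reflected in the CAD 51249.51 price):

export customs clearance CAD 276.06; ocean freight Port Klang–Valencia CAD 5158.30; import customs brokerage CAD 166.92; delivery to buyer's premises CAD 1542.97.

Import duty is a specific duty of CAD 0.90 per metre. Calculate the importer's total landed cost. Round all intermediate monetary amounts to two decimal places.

Total landed cost: CAD 61387.00

CIF: the seller pays costs through ocean freight and marine insurance to the destination port.
Already in the invoice (seller's account under CIF): export clearance, freight — exclude.
The CIF price already equals the CIF value: 51249.51
Import duty = 9364 × 0.90 = 8427.60
Buyer bears: brokerage 166.92 + delivery 1542.97 + duty 8427.60 = 10137.49
Landed cost = invoice 51249.51 + 10137.49 = 61387.00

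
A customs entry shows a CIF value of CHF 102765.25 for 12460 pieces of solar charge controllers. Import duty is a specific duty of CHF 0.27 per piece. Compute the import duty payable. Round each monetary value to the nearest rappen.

Import duty: CHF 3364.20

Import duty = 12460 × 0.27 = 3364.20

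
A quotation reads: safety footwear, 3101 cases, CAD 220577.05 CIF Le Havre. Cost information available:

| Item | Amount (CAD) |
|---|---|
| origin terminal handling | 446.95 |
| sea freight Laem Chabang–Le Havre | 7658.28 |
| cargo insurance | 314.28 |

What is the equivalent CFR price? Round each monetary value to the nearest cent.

Not relevant to the conversion: freight, origin terminal — on the seller under both CIF and CFR; already in the CIF price and stays in the CFR price.
From CIF to CFR, the seller no longer bears: insurance.
CFR price = 220577.05 − 314.28 = 220262.77

CFR price: CAD 220262.77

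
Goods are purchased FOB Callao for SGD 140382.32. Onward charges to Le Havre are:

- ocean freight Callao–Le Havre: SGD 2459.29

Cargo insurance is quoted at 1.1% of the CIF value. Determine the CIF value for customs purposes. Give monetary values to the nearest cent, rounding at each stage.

Let C be the CIF value. C = FOB price + freight + 1.1% × C
C − 1.1% × C = 140382.32 + 2459.29
0.989 × C = 142841.61
C = 142841.61 / 0.989 = 144430.34
Insurance premium = 1.1% × 144430.34 = 1588.73

CIF value: SGD 144430.34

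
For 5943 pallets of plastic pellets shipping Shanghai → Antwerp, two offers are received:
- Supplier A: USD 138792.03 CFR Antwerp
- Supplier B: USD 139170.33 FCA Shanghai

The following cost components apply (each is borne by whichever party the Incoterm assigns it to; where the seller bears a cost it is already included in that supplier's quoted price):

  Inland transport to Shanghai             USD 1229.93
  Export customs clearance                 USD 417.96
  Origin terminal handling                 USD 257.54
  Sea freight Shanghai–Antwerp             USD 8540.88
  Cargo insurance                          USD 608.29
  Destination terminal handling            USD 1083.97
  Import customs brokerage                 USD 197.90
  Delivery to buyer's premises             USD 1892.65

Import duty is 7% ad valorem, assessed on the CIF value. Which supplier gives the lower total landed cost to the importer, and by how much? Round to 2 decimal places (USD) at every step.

Supplier A (CFR):
CIF value = CFR price + insurance = 138792.03 + 608.29 = 139400.32
Import duty = 139400.32 × 7% = 9758.02
Buyer bears (A): 608.29 + 1083.97 + 197.90 + 1892.65 = 3782.81
Landed cost (A) = invoice 138792.03 + 3782.81 + duty 9758.02 = 152332.86
Supplier B (FCA):
CIF value = FCA price + origin terminal + freight + insurance = 139170.33 + 257.54 + 8540.88 + 608.29 = 148577.04
Import duty = 148577.04 × 7% = 10400.39
Buyer bears (B): 257.54 + 8540.88 + 608.29 + 1083.97 + 197.90 + 1892.65 = 12581.23
Landed cost (B) = invoice 139170.33 + 12581.23 + duty 10400.39 = 162151.95
Difference = |152332.86 − 162151.95| = 9819.09

Supplier A is cheaper by USD 9819.09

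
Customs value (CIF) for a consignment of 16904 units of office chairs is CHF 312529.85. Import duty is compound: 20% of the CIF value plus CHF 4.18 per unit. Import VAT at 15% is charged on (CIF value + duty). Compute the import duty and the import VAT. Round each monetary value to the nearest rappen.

Import duty: CHF 133164.69; import VAT: CHF 66854.18

Ad valorem component: 312529.85 × 20% = 62505.97
Specific component: 16904 × 4.18 = 70658.72
Import duty = 62505.97 + 70658.72 = 133164.69
VAT base = CIF + duty = 312529.85 + 133164.69 = 445694.54
Import VAT = 445694.54 × 15% = 66854.18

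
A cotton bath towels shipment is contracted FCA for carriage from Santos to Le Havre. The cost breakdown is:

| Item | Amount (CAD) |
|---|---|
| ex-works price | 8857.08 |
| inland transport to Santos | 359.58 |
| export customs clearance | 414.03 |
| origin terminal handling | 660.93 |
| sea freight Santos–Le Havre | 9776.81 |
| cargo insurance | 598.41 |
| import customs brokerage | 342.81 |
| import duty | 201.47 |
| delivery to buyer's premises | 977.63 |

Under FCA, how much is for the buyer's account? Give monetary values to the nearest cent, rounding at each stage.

FCA: the seller delivers export-cleared goods to the carrier; the buyer bears costs from that point.
Seller's account: goods 8857.08 + inland to port 359.58 + export clearance 414.03 = 9630.69
Buyer's account: origin terminal 660.93 + freight 9776.81 + insurance 598.41 + brokerage 342.81 + duty 201.47 + delivery 977.63 = 12558.06

Buyer's account: CAD 12558.06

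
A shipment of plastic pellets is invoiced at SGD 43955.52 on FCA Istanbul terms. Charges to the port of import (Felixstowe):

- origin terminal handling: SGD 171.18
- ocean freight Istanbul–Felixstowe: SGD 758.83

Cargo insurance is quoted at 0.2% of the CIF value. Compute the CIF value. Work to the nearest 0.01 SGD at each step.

Let C be the CIF value. C = FCA price + pre-shipment costs + freight + 0.2% × C
C − 0.2% × C = 43955.52 + 171.18 + 758.83
0.998 × C = 44885.53
C = 44885.53 / 0.998 = 44975.48
Insurance premium = 0.2% × 44975.48 = 89.95

CIF value: SGD 44975.48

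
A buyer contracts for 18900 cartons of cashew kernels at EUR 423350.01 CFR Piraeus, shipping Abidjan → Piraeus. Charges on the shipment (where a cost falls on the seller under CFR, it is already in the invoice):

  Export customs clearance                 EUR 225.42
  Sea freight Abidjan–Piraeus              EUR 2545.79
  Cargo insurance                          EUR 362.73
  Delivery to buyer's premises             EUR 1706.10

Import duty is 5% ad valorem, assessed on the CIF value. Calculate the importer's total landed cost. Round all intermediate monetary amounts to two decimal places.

CFR: the seller pays costs through ocean freight to the destination port, but not insurance.
Already in the invoice (seller's account under CFR): export clearance, freight — exclude.
CIF value = CFR price + insurance = 423350.01 + 362.73 = 423712.74
Import duty = 423712.74 × 5% = 21185.64
Buyer bears: insurance 362.73 + delivery 1706.10 + duty 21185.64 = 23254.47
Landed cost = invoice 423350.01 + 23254.47 = 446604.48

Total landed cost: EUR 446604.48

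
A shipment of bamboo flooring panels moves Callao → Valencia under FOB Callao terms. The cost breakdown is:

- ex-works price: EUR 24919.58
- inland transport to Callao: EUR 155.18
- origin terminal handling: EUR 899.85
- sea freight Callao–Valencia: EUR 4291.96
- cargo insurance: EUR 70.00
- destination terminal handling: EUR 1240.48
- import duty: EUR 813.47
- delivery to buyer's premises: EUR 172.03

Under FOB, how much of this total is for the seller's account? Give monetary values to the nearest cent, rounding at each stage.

Seller's account: EUR 25974.61

FOB: the seller bears costs until goods are on board at the origin port; the buyer bears freight, insurance and all costs thereafter.
Seller's account: goods 24919.58 + inland to port 155.18 + origin terminal 899.85 = 25974.61
Buyer's account: freight 4291.96 + insurance 70.00 + destination terminal 1240.48 + duty 813.47 + delivery 172.03 = 6587.94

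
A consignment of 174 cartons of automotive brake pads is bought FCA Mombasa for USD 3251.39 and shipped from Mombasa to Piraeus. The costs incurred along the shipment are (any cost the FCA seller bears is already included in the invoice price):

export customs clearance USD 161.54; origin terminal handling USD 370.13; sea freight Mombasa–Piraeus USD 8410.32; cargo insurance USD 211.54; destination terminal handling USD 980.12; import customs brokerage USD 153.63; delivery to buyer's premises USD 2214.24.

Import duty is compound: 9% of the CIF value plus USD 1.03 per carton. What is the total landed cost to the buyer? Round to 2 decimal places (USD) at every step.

FCA: the seller delivers export-cleared goods to the carrier; the buyer bears costs from that point.
Already in the invoice (seller's account under FCA): export clearance — exclude.
CIF value = FCA price + origin terminal + freight + insurance = 3251.39 + 370.13 + 8410.32 + 211.54 = 12243.38
Ad valorem component: 12243.38 × 9% = 1101.90
Specific component: 174 × 1.03 = 179.22
Import duty = 1101.90 + 179.22 = 1281.12
Buyer bears: origin terminal 370.13 + freight 8410.32 + insurance 211.54 + destination terminal 980.12 + brokerage 153.63 + delivery 2214.24 + duty 1281.12 = 13621.10
Landed cost = invoice 3251.39 + 13621.10 = 16872.49

Total landed cost: USD 16872.49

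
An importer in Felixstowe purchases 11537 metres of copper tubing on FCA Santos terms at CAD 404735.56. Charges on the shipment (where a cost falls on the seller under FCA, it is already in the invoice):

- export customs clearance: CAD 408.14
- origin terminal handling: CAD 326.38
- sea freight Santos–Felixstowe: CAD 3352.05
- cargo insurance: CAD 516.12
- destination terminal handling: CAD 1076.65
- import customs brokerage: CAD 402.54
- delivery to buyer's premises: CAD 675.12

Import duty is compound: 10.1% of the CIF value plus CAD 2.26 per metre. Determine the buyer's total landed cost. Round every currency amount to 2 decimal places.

Total landed cost: CAD 478459.98

FCA: the seller delivers export-cleared goods to the carrier; the buyer bears costs from that point.
Already in the invoice (seller's account under FCA): export clearance — exclude.
CIF value = FCA price + origin terminal + freight + insurance = 404735.56 + 326.38 + 3352.05 + 516.12 = 408930.11
Ad valorem component: 408930.11 × 10.1% = 41301.94
Specific component: 11537 × 2.26 = 26073.62
Import duty = 41301.94 + 26073.62 = 67375.56
Buyer bears: origin terminal 326.38 + freight 3352.05 + insurance 516.12 + destination terminal 1076.65 + brokerage 402.54 + delivery 675.12 + duty 67375.56 = 73724.42
Landed cost = invoice 404735.56 + 73724.42 = 478459.98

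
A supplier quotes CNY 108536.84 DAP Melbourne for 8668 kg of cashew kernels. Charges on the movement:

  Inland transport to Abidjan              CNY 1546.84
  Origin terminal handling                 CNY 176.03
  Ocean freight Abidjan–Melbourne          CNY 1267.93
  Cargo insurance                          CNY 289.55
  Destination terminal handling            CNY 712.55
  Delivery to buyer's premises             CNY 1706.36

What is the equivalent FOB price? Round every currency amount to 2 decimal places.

FOB price: CNY 104560.45

Not relevant to the conversion: origin terminal, inland to port — on the seller under both DAP and FOB; already in the DAP price and stays in the FOB price.
From DAP to FOB, the seller no longer bears: freight, insurance, destination terminal, delivery.
FOB price = 108536.84 − 1267.93 − 289.55 − 712.55 − 1706.36 = 104560.45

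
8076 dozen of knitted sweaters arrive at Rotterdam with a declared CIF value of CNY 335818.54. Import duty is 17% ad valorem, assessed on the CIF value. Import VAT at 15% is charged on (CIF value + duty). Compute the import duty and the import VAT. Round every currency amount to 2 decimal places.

Import duty = 335818.54 × 17% = 57089.15
VAT base = CIF + duty = 335818.54 + 57089.15 = 392907.69
Import VAT = 392907.69 × 15% = 58936.15

Import duty: CNY 57089.15; import VAT: CNY 58936.15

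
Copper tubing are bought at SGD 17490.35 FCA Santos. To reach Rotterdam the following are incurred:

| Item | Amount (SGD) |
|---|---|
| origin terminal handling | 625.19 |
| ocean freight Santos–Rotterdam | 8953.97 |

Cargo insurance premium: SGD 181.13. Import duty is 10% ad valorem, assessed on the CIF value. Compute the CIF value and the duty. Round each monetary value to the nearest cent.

CIF value: SGD 27250.64; import duty: SGD 2725.06

CIF = FCA price + pre-shipment costs + freight + insurance
CIF = 17490.35 + 625.19 + 8953.97 + 181.13 = 27250.64
Import duty = 27250.64 × 10% = 2725.06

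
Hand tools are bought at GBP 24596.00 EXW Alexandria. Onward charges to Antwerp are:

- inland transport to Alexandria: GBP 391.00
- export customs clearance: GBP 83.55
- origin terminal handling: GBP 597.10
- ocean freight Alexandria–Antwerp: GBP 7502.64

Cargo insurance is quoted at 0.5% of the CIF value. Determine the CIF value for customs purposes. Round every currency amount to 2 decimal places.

Let C be the CIF value. C = EXW price + pre-shipment costs + freight + 0.5% × C
C − 0.5% × C = 24596.00 + 391.00 + 83.55 + 597.10 + 7502.64
0.995 × C = 33170.29
C = 33170.29 / 0.995 = 33336.97
Insurance premium = 0.5% × 33336.97 = 166.68

CIF value: GBP 33336.97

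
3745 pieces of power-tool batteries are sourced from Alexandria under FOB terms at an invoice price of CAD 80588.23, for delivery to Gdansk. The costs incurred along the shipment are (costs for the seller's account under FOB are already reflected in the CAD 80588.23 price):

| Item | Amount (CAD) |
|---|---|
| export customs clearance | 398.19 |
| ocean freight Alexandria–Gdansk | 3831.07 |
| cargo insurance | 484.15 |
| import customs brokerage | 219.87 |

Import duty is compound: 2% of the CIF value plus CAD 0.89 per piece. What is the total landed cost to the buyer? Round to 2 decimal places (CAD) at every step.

FOB: the seller bears costs until goods are on board at the origin port; the buyer bears freight, insurance and all costs thereafter.
Already in the invoice (seller's account under FOB): export clearance — exclude.
CIF value = FOB price + freight + insurance = 80588.23 + 3831.07 + 484.15 = 84903.45
Ad valorem component: 84903.45 × 2% = 1698.07
Specific component: 3745 × 0.89 = 3333.05
Import duty = 1698.07 + 3333.05 = 5031.12
Buyer bears: freight 3831.07 + insurance 484.15 + brokerage 219.87 + duty 5031.12 = 9566.21
Landed cost = invoice 80588.23 + 9566.21 = 90154.44

Total landed cost: CAD 90154.44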